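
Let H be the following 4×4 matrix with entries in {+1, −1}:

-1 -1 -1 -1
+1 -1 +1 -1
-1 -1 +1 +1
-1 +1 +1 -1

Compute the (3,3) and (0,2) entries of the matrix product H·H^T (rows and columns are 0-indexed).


Row 0 of H: [-1, -1, -1, -1].
Row 2 of H: [-1, -1, 1, 1].
Row 3 of H: [-1, 1, 1, -1].
(H·H^T)[3][3] = Σ_j H[3][j]·H[3][j] = (-1)² + (1)² + (1)² + (-1)² = 1 + 1 + 1 + 1 = 4.
(H·H^T)[0][2] = Σ_j H[0][j]·H[2][j] = (-1)·(-1) + (-1)·(-1) + (-1)·(1) + (-1)·(1) = 1 + 1 + -1 + -1 = 0.
So rows 0 and 2 are orthogonal; the diagonal entry equals n = 4.

(3,3) entry = 4; (0,2) entry = 0.


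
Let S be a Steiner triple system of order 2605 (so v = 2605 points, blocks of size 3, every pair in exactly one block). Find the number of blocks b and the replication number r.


An STS(v) is a 2-(v, 3, 1) BIBD: block size k = 3, λ = 1.
Replication: r(k − 1) = λ(v − 1) ⇒ r·2 = 2605 − 1 = 2604 ⇒ r = 1302.
Block count: b = v(v − 1)/6 = 2605·2604/6 = 6783420/6 = 1130570.
(Check via bk = vr: 1130570·3 = 3391710 = 2605·1302 = 3391710 ✓.)

r = 1302, b = 1130570.


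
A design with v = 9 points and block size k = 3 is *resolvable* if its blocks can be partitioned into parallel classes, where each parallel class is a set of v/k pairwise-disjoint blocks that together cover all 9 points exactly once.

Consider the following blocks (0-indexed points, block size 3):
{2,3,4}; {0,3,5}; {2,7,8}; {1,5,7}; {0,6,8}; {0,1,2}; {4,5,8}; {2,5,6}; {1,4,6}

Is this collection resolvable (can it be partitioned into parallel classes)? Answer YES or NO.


v = 9, block size k = 3, number of blocks = 9.
For resolvability, blocks must partition into parallel classes of size v/k = 3.
Total blocks must therefore be a multiple of 3: 9 = 3·3 + 0 ⇒ divisible ✓.
Consider block {0,1,2}. The only other block(s) in the collection disjoint from it are {4,5,8} — just 1 block(s). Any parallel class containing {0,1,2} would need 2 other blocks each disjoint from it, so no parallel class of size 3 can contain {0,1,2}.
Since every block must belong to some parallel class in a resolution, the collection cannot be partitioned into parallel classes.
Resolvable? NO.

NO


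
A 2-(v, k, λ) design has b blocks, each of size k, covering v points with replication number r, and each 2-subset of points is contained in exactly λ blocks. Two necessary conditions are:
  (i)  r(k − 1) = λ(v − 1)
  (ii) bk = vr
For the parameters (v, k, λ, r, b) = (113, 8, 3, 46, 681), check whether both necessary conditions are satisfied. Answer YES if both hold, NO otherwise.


Condition (i): r(k − 1) = 46·7 = 322; λ(v − 1) = 3·112 = 336. Match? NO.
Condition (ii): bk = 681·8 = 5448; vr = 113·46 = 5198. Match? NO.
Both conditions hold? NO.

NO


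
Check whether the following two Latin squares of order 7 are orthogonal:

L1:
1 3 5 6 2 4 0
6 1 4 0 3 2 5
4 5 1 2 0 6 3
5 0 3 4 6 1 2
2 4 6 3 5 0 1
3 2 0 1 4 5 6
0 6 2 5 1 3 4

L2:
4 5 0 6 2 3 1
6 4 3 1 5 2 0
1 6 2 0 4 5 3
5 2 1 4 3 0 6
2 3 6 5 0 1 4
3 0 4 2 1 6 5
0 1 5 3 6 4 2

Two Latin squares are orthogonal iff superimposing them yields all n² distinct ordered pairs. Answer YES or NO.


Form the n² = 49 superimposed pairs (L1[i][j], L2[i][j]), row by row (rows and columns indexed from 0):
row 0: (1,4) (3,5) (5,0) (6,6) (2,2) (4,3) (0,1)
row 1: (6,6) (1,4) (4,3) (0,1) (3,5) (2,2) (5,0)
row 2: (4,1) (5,6) (1,2) (2,0) (0,4) (6,5) (3,3)
row 3: (5,5) (0,2) (3,1) (4,4) (6,3) (1,0) (2,6)
row 4: (2,2) (4,3) (6,6) (3,5) (5,0) (0,1) (1,4)
row 5: (3,3) (2,0) (0,4) (1,2) (4,1) (5,6) (6,5)
row 6: (0,0) (6,1) (2,5) (5,3) (1,6) (3,4) (4,2)
Orthogonality requires all 49 pairs distinct.
But the pair (6,6) repeats: cell (0,3) has L1 = 6, L2 = 6, and cell (1,0) has L1 = 6, L2 = 6.
A repeated pair means some other pair never occurs (only 28 distinct pairs out of 49), so the squares are not orthogonal.
Conclusion: NO.

NO


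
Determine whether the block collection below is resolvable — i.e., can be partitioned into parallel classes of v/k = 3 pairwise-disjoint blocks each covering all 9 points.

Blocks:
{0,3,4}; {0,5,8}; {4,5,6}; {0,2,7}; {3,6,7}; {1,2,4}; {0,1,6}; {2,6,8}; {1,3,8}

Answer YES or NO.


v = 9, block size k = 3, number of blocks = 9.
For resolvability, blocks must partition into parallel classes of size v/k = 3.
Total blocks must therefore be a multiple of 3: 9 = 3·3 + 0 ⇒ divisible ✓.
Consider block {0,3,4}. The only other block(s) in the collection disjoint from it are {2,6,8} — just 1 block(s). Any parallel class containing {0,3,4} would need 2 other blocks each disjoint from it, so no parallel class of size 3 can contain {0,3,4}.
Since every block must belong to some parallel class in a resolution, the collection cannot be partitioned into parallel classes.
Resolvable? NO.

NO


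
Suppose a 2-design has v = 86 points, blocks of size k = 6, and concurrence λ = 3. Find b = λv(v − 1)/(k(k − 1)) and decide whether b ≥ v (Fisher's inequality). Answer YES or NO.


b = λv(v − 1)/(k(k − 1)) = 3·86·85/(6·5) = 21930/30 = 731.
Compare with v = 86: b ≥ v, so Fisher's inequality holds.

YES


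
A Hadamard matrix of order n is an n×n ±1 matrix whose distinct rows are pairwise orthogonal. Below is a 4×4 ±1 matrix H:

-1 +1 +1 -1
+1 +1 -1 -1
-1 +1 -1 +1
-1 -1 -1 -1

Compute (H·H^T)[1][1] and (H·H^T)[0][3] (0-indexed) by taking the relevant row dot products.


Row 0 of H: [-1, 1, 1, -1].
Row 1 of H: [1, 1, -1, -1].
Row 3 of H: [-1, -1, -1, -1].
(H·H^T)[1][1] = Σ_j H[1][j]·H[1][j] = (1)² + (1)² + (-1)² + (-1)² = 1 + 1 + 1 + 1 = 4.
(H·H^T)[0][3] = Σ_j H[0][j]·H[3][j] = (-1)·(-1) + (1)·(-1) + (1)·(-1) + (-1)·(-1) = 1 + -1 + -1 + 1 = 0.
So rows 0 and 3 are orthogonal; the diagonal entry equals n = 4.

(1,1) entry = 4; (0,3) entry = 0.


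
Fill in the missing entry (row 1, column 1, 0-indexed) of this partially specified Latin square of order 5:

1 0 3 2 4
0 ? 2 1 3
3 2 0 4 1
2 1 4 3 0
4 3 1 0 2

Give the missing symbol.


Row 1 contains symbols [0, 1, 2, 3] — missing [4].
Column 1 contains symbols [0, 1, 2, 3] — missing [4].
The missing symbol must appear in both missing sets; intersection = [4].
Therefore the hidden value is 4.

Missing value = 4.


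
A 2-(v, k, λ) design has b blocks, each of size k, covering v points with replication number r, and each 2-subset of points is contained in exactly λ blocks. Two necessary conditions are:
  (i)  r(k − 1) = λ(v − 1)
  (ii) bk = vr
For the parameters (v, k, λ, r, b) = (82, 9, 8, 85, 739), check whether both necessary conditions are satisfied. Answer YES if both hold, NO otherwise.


Condition (i): r(k − 1) = 85·8 = 680; λ(v − 1) = 8·81 = 648. Match? NO.
Condition (ii): bk = 739·9 = 6651; vr = 82·85 = 6970. Match? NO.
Both conditions hold? NO.

NO


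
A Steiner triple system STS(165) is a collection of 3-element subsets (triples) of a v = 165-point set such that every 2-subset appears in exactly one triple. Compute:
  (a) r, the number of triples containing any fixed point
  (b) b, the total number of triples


An STS(v) is a 2-(v, 3, 1) BIBD: block size k = 3, λ = 1.
Replication: r(k − 1) = λ(v − 1) ⇒ r·2 = 165 − 1 = 164 ⇒ r = 82.
Block count: bk = vr ⇒ b·3 = 165·82 = 13530 ⇒ b = 4510.

r = 82, b = 4510.


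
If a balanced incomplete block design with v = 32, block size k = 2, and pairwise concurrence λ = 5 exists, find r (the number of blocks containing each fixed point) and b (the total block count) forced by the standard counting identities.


Any 2-(v, k, λ) BIBD satisfies two necessary conditions:
  (i)  Each point sits in r blocks, and counting incidences through any fixed point gives r(k − 1) = λ(v − 1), so r = λ(v − 1)/(k − 1).
  (ii) Total incidences bk = vr, so b = vr/k.
Step 1: r = λ(v − 1)/(k − 1) = 5·(32 − 1)/(2 − 1) = 5·31/1 = 155/1 = 155.
Step 2: b = vr/k = 32·155/2 = 4960/2 = 2480.
Check integrality: r = 155 ∈ Z ✓, b = 2480 ∈ Z ✓.
(These identities are necessary conditions: they determine r and b for any design with these parameters, but do not by themselves prove that one exists.)

r = 155, b = 2480.


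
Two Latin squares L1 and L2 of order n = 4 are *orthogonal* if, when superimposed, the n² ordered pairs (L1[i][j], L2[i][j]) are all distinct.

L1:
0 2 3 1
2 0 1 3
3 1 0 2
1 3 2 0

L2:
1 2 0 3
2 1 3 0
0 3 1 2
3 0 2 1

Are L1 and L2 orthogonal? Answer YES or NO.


Form the n² = 16 superimposed pairs (L1[i][j], L2[i][j]), row by row (rows and columns indexed from 0):
row 0: (0,1) (2,2) (3,0) (1,3)
row 1: (2,2) (0,1) (1,3) (3,0)
row 2: (3,0) (1,3) (0,1) (2,2)
row 3: (1,3) (3,0) (2,2) (0,1)
Orthogonality requires all 16 pairs distinct.
But the pair (2,2) repeats: cell (0,1) has L1 = 2, L2 = 2, and cell (1,0) has L1 = 2, L2 = 2.
A repeated pair means some other pair never occurs (only 4 distinct pairs out of 16), so the squares are not orthogonal.
Conclusion: NO.

NO


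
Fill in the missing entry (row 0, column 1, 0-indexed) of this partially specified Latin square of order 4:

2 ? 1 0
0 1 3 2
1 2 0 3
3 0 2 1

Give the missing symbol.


Row 0 contains symbols [0, 1, 2] — missing [3].
Column 1 contains symbols [0, 1, 2] — missing [3].
The missing symbol must appear in both missing sets; intersection = [3].
Therefore the hidden value is 3.

Missing value = 3.


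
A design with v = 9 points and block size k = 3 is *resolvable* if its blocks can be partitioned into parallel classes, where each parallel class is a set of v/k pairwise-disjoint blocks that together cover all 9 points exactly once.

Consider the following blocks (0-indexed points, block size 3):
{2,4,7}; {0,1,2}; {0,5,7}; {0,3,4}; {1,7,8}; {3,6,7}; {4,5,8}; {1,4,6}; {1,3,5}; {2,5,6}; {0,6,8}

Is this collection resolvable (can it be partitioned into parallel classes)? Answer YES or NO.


v = 9, block size k = 3, number of blocks = 11.
For resolvability, blocks must partition into parallel classes of size v/k = 3.
Total blocks must therefore be a multiple of 3: 11 = 3·3 + 2 ⇒ not divisible ✗.
Resolvable? NO.

NO


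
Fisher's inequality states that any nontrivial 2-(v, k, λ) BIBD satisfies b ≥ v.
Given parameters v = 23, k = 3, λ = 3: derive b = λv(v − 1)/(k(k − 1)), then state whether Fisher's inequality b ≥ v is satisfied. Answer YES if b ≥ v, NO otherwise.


b = λv(v − 1)/(k(k − 1)) = 3·23·22/(3·2) = 1518/6 = 253.
Compare with v = 23: b ≥ v, so Fisher's inequality holds.

YES


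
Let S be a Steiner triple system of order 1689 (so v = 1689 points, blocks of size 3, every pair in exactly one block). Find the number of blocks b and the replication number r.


An STS(v) is a 2-(v, 3, 1) BIBD: block size k = 3, λ = 1.
Replication: r(k − 1) = λ(v − 1) ⇒ r·2 = 1689 − 1 = 1688 ⇒ r = 844.
Block count: b = v(v − 1)/6 = 1689·1688/6 = 2851032/6 = 475172.

r = 844, b = 475172.


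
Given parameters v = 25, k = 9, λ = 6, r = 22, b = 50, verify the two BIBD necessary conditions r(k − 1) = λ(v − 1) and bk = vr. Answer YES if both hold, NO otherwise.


Condition (i): r(k − 1) = 22·8 = 176; λ(v − 1) = 6·24 = 144. Match? NO.
Condition (ii): bk = 50·9 = 450; vr = 25·22 = 550. Match? NO.
Both conditions hold? NO.

NO


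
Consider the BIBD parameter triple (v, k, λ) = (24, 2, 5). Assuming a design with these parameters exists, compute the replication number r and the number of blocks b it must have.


Any 2-(v, k, λ) BIBD satisfies two necessary conditions:
  (i)  Each point sits in r blocks, and counting incidences through any fixed point gives r(k − 1) = λ(v − 1), so r = λ(v − 1)/(k − 1).
  (ii) Total incidences bk = vr, so b = vr/k.
Step 1: r = λ(v − 1)/(k − 1) = 5·(24 − 1)/(2 − 1) = 5·23/1 = 115/1 = 115.
Step 2: b = vr/k = 24·115/2 = 2760/2 = 1380.
Check integrality: r = 115 ∈ Z ✓, b = 1380 ∈ Z ✓.
(These identities are necessary conditions: they determine r and b for any design with these parameters, but do not by themselves prove that one exists.)

r = 115, b = 1380.


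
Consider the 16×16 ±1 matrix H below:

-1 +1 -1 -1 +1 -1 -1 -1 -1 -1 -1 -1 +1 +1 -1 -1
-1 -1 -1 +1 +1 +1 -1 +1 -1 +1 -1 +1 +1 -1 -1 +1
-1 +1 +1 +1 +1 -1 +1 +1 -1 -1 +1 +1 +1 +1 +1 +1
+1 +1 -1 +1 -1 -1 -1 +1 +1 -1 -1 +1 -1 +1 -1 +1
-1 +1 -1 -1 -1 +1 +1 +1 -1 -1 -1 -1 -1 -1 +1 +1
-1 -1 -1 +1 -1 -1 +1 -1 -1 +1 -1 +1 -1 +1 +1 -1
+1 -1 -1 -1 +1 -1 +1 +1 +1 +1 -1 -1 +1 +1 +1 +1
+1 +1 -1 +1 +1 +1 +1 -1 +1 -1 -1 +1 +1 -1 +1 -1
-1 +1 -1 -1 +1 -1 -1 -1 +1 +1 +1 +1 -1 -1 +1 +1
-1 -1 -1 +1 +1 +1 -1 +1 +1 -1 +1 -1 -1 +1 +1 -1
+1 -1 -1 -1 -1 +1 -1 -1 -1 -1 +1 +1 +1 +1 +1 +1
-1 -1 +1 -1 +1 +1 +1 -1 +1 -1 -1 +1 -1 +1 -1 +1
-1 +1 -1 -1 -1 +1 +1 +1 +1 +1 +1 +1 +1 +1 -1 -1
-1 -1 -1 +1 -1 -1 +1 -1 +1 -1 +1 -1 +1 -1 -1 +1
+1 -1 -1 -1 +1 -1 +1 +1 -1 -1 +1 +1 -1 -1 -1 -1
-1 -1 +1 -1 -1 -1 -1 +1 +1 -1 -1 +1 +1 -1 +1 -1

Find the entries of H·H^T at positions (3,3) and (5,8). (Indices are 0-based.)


Row 3 of H: [1, 1, -1, 1, -1, -1, -1, 1, 1, -1, -1, 1, -1, 1, -1, 1].
Row 5 of H: [-1, -1, -1, 1, -1, -1, 1, -1, -1, 1, -1, 1, -1, 1, 1, -1].
Row 8 of H: [-1, 1, -1, -1, 1, -1, -1, -1, 1, 1, 1, 1, -1, -1, 1, 1].
(H·H^T)[3][3] = Σ_j H[3][j]·H[3][j] = (1)² + (1)² + (-1)² + (1)² + (-1)² + (-1)² + (-1)² + (1)² + (1)² + (-1)² + (-1)² + (1)² + (-1)² + (1)² + (-1)² + (1)² = 1 + 1 + 1 + 1 + 1 + 1 + 1 + 1 + 1 + 1 + 1 + 1 + 1 + 1 + 1 + 1 = 16.
(H·H^T)[5][8] = Σ_j H[5][j]·H[8][j] = (-1)·(-1) + (-1)·(1) + (-1)·(-1) + (1)·(-1) + (-1)·(1) + (-1)·(-1) + (1)·(-1) + (-1)·(-1) + (-1)·(1) + (1)·(1) + (-1)·(1) + (1)·(1) + (-1)·(-1) + (1)·(-1) + (1)·(1) + (-1)·(1) = 1 + -1 + 1 + -1 + -1 + 1 + -1 + 1 + -1 + 1 + -1 + 1 + 1 + -1 + 1 + -1 = 0.
So rows 5 and 8 are orthogonal; the diagonal entry equals n = 16.

(3,3) entry = 16; (5,8) entry = 0.


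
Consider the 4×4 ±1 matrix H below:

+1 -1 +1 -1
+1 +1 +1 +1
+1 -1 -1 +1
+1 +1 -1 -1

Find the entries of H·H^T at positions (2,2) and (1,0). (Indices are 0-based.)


Row 0 of H: [1, -1, 1, -1].
Row 1 of H: [1, 1, 1, 1].
Row 2 of H: [1, -1, -1, 1].
(H·H^T)[2][2] = Σ_j H[2][j]·H[2][j] = (1)² + (-1)² + (-1)² + (1)² = 1 + 1 + 1 + 1 = 4.
(H·H^T)[1][0] = Σ_j H[1][j]·H[0][j] = (1)·(1) + (1)·(-1) + (1)·(1) + (1)·(-1) = 1 + -1 + 1 + -1 = 0.
So rows 1 and 0 are orthogonal; the diagonal entry equals n = 4.

(2,2) entry = 4; (1,0) entry = 0.


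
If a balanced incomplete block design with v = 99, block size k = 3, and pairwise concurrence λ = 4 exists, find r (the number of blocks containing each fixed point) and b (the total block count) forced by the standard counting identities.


Any 2-(v, k, λ) BIBD satisfies two necessary conditions:
  (i)  Each point sits in r blocks, and counting incidences through any fixed point gives r(k − 1) = λ(v − 1), so r = λ(v − 1)/(k − 1).
  (ii) Total incidences bk = vr, so b = vr/k.
Step 1: r = λ(v − 1)/(k − 1) = 4·(99 − 1)/(3 − 1) = 4·98/2 = 392/2 = 196.
Step 2: b = vr/k = 99·196/3 = 19404/3 = 6468.
Check integrality: r = 196 ∈ Z ✓, b = 6468 ∈ Z ✓.
(These identities are necessary conditions: they determine r and b for any design with these parameters, but do not by themselves prove that one exists.)

r = 196, b = 6468.


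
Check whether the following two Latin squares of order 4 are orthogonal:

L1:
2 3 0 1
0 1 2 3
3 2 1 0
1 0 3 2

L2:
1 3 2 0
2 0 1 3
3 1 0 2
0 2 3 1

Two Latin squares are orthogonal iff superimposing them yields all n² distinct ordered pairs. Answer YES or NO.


Form the n² = 16 superimposed pairs (L1[i][j], L2[i][j]), row by row (rows and columns indexed from 0):
row 0: (2,1) (3,3) (0,2) (1,0)
row 1: (0,2) (1,0) (2,1) (3,3)
row 2: (3,3) (2,1) (1,0) (0,2)
row 3: (1,0) (0,2) (3,3) (2,1)
Orthogonality requires all 16 pairs distinct.
But the pair (0,2) repeats: cell (0,2) has L1 = 0, L2 = 2, and cell (1,0) has L1 = 0, L2 = 2.
A repeated pair means some other pair never occurs (only 4 distinct pairs out of 16), so the squares are not orthogonal.
Conclusion: NO.

NO


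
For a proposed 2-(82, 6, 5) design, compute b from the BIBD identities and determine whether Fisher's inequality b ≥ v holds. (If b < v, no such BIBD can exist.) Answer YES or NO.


r = λ(v − 1)/(k − 1) = 5·81/5 = 81.
b = vr/k = 82·81/6 = 1107.
Fisher's inequality: b ≥ v ⇔ 1107 ≥ 82? YES.

YES


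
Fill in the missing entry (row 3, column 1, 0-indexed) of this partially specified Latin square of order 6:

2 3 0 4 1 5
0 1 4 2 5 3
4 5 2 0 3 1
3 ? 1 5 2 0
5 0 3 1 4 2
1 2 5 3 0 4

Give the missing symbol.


Row 3 contains symbols [0, 1, 2, 3, 5] — missing [4].
Column 1 contains symbols [0, 1, 2, 3, 5] — missing [4].
The missing symbol must appear in both missing sets; intersection = [4].
Therefore the hidden value is 4.

Missing value = 4.


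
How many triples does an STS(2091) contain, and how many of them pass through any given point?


An STS(v) is a 2-(v, 3, 1) BIBD: block size k = 3, λ = 1.
Replication: r(k − 1) = λ(v − 1) ⇒ r·2 = 2091 − 1 = 2090 ⇒ r = 1045.
Block count: bk = vr ⇒ b·3 = 2091·1045 = 2185095 ⇒ b = 728365.

r = 1045, b = 728365.


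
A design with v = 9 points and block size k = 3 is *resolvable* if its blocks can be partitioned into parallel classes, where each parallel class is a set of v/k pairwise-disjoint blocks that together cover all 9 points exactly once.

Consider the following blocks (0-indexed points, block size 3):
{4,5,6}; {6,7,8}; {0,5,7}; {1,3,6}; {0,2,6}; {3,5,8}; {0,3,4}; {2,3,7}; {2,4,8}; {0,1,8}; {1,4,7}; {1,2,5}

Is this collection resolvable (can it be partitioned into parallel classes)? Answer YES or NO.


v = 9, block size k = 3, number of blocks = 12.
For resolvability, blocks must partition into parallel classes of size v/k = 3.
Total blocks must therefore be a multiple of 3: 12 = 3·4 + 0 ⇒ divisible ✓.
Greedy packing gives 4 candidate class(es). Each should be a full parallel class (size 3, covers all 9 points).
  Class 1 (3 blocks): {4,5,6}; {2,3,7}; {0,1,8}. Points covered: [0, 1, 2, 3, 4, 5, 6, 7, 8].
  Class 2 (3 blocks): {6,7,8}; {0,3,4}; {1,2,5}. Points covered: [0, 1, 2, 3, 4, 5, 6, 7, 8].
  Class 3 (3 blocks): {0,5,7}; {1,3,6}; {2,4,8}. Points covered: [0, 1, 2, 3, 4, 5, 6, 7, 8].
  Class 4 (3 blocks): {0,2,6}; {3,5,8}; {1,4,7}. Points covered: [0, 1, 2, 3, 4, 5, 6, 7, 8].
All classes full (size 3)? YES. All classes cover every point? YES.
Resolvable? YES.

YES


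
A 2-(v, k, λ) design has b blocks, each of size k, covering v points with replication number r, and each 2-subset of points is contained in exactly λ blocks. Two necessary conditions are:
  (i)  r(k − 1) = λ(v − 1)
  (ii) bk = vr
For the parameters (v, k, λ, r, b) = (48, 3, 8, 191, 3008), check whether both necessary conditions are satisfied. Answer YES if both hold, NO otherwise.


Condition (i): r(k − 1) = 191·2 = 382; λ(v − 1) = 8·47 = 376. Match? NO.
Condition (ii): bk = 3008·3 = 9024; vr = 48·191 = 9168. Match? NO.
Both conditions hold? NO.

NO


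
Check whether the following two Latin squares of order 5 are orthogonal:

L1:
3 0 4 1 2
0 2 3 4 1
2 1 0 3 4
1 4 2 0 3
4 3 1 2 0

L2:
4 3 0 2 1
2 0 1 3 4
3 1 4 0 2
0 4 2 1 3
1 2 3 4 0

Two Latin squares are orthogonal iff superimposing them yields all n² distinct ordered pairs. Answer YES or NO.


Form the n² = 25 superimposed pairs (L1[i][j], L2[i][j]), row by row (rows and columns indexed from 0):
row 0: (3,4) (0,3) (4,0) (1,2) (2,1)
row 1: (0,2) (2,0) (3,1) (4,3) (1,4)
row 2: (2,3) (1,1) (0,4) (3,0) (4,2)
row 3: (1,0) (4,4) (2,2) (0,1) (3,3)
row 4: (4,1) (3,2) (1,3) (2,4) (0,0)
Orthogonality requires all 25 pairs distinct.
Check by first coordinate: for each symbol s of L1, list the L2 entries in the n cells where L1 = s; they must all differ.
  L1 = 0: L2 entries (in reading order) 3, 2, 4, 1, 0 — all 5 distinct ✓
  L1 = 1: L2 entries (in reading order) 2, 4, 1, 0, 3 — all 5 distinct ✓
  L1 = 2: L2 entries (in reading order) 1, 0, 3, 2, 4 — all 5 distinct ✓
  L1 = 3: L2 entries (in reading order) 4, 1, 0, 3, 2 — all 5 distinct ✓
  L1 = 4: L2 entries (in reading order) 0, 3, 2, 4, 1 — all 5 distinct ✓
Every symbol of L1 meets every symbol of L2 exactly once, so all 25 pairs are distinct (25 of 25).
Conclusion: YES.

YES


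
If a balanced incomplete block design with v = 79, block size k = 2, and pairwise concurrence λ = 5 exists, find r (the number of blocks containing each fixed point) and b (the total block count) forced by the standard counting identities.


Any 2-(v, k, λ) BIBD satisfies two necessary conditions:
  (i)  Each point sits in r blocks, and counting incidences through any fixed point gives r(k − 1) = λ(v − 1), so r = λ(v − 1)/(k − 1).
  (ii) Total incidences bk = vr, so b = vr/k.
Step 1: r = λ(v − 1)/(k − 1) = 5·(79 − 1)/(2 − 1) = 5·78/1 = 390/1 = 390.
Step 2: b = vr/k = 79·390/2 = 30810/2 = 15405.
Check integrality: r = 390 ∈ Z ✓, b = 15405 ∈ Z ✓.
(These identities are necessary conditions: they determine r and b for any design with these parameters, but do not by themselves prove that one exists.)

r = 390, b = 15405.


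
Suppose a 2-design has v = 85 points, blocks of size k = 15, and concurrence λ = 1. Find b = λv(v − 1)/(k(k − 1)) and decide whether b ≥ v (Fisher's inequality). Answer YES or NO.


r = λ(v − 1)/(k − 1) = 1·84/14 = 6.
b = vr/k = 85·6/15 = 34.
Fisher's inequality: b ≥ v ⇔ 34 ≥ 85? NO.

NO


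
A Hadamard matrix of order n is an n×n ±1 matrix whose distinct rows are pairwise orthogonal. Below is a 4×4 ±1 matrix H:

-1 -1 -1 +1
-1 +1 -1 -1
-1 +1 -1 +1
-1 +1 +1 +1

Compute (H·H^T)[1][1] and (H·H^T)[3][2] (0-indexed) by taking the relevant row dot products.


Row 1 of H: [-1, 1, -1, -1].
Row 2 of H: [-1, 1, -1, 1].
Row 3 of H: [-1, 1, 1, 1].
(H·H^T)[1][1] = Σ_j H[1][j]·H[1][j] = (-1)² + (1)² + (-1)² + (-1)² = 1 + 1 + 1 + 1 = 4.
(H·H^T)[3][2] = Σ_j H[3][j]·H[2][j] = (-1)·(-1) + (1)·(1) + (1)·(-1) + (1)·(1) = 1 + 1 + -1 + 1 = 2.
Rows 3 and 2 are not orthogonal (dot product = 2 ≠ 0), so H is not a Hadamard matrix.

(1,1) entry = 4; (3,2) entry = 2.


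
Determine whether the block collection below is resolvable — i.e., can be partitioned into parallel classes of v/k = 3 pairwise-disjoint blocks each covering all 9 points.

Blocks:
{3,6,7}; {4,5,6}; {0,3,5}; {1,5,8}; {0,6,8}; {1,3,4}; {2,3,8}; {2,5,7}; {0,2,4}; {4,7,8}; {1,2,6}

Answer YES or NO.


v = 9, block size k = 3, number of blocks = 11.
For resolvability, blocks must partition into parallel classes of size v/k = 3.
Total blocks must therefore be a multiple of 3: 11 = 3·3 + 2 ⇒ not divisible ✗.
Resolvable? NO.

NO


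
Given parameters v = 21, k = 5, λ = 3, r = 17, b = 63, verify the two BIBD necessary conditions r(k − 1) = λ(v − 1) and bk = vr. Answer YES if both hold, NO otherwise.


Condition (i): r(k − 1) = 17·4 = 68; λ(v − 1) = 3·20 = 60. Match? NO.
Condition (ii): bk = 63·5 = 315; vr = 21·17 = 357. Match? NO.
Both conditions hold? NO.

NO


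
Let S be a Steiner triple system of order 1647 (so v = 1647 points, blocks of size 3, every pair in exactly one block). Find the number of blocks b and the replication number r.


An STS(v) is a 2-(v, 3, 1) BIBD: block size k = 3, λ = 1.
Replication: r(k − 1) = λ(v − 1) ⇒ r·2 = 1647 − 1 = 1646 ⇒ r = 823.
Block count: b = v(v − 1)/6 = 1647·1646/6 = 2710962/6 = 451827.
(Check via bk = vr: 451827·3 = 1355481 = 1647·823 = 1355481 ✓.)

r = 823, b = 451827.


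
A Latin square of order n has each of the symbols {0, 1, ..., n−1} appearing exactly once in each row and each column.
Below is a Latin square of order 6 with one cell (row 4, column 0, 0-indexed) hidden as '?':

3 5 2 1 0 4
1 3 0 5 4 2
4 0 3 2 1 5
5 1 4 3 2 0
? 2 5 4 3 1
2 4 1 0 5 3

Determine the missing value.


Row 4 contains symbols [1, 2, 3, 4, 5] — missing [0].
Column 0 contains symbols [1, 2, 3, 4, 5] — missing [0].
The missing symbol must appear in both missing sets; intersection = [0].
Therefore the hidden value is 0.

Missing value = 0.


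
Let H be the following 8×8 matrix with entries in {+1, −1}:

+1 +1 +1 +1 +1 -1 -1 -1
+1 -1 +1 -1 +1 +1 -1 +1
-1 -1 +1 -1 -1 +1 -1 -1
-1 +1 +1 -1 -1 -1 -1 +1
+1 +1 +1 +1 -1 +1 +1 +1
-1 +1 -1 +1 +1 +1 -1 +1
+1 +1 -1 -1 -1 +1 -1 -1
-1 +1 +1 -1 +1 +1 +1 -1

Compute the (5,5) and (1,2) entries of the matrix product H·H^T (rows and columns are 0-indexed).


Row 1 of H: [1, -1, 1, -1, 1, 1, -1, 1].
Row 2 of H: [-1, -1, 1, -1, -1, 1, -1, -1].
Row 5 of H: [-1, 1, -1, 1, 1, 1, -1, 1].
(H·H^T)[5][5] = Σ_j H[5][j]·H[5][j] = (-1)² + (1)² + (-1)² + (1)² + (1)² + (1)² + (-1)² + (1)² = 1 + 1 + 1 + 1 + 1 + 1 + 1 + 1 = 8.
(H·H^T)[1][2] = Σ_j H[1][j]·H[2][j] = (1)·(-1) + (-1)·(-1) + (1)·(1) + (-1)·(-1) + (1)·(-1) + (1)·(1) + (-1)·(-1) + (1)·(-1) = -1 + 1 + 1 + 1 + -1 + 1 + 1 + -1 = 2.
Rows 1 and 2 are not orthogonal (dot product = 2 ≠ 0), so H is not a Hadamard matrix.

(5,5) entry = 8; (1,2) entry = 2.


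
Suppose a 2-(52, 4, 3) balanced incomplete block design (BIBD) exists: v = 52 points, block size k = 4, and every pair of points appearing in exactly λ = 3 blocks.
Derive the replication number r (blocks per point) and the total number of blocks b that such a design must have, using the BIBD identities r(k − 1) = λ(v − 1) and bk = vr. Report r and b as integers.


Any 2-(v, k, λ) BIBD satisfies two necessary conditions:
  (i)  Each point sits in r blocks, and counting incidences through any fixed point gives r(k − 1) = λ(v − 1), so r = λ(v − 1)/(k − 1).
  (ii) Total incidences bk = vr, so b = vr/k.
Step 1: r = λ(v − 1)/(k − 1) = 3·(52 − 1)/(4 − 1) = 3·51/3 = 153/3 = 51.
Step 2: b = vr/k = 52·51/4 = 2652/4 = 663.
Check integrality: r = 51 ∈ Z ✓, b = 663 ∈ Z ✓.
(These identities are necessary conditions: they determine r and b for any design with these parameters, but do not by themselves prove that one exists.)

r = 51, b = 663.


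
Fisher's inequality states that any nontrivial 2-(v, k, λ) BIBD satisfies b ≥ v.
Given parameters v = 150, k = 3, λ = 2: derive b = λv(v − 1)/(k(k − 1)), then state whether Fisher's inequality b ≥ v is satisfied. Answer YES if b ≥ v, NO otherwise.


r = λ(v − 1)/(k − 1) = 2·149/2 = 149.
b = vr/k = 150·149/3 = 7450.
Fisher's inequality: b ≥ v ⇔ 7450 ≥ 150? YES.

YES


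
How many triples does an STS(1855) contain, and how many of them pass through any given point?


An STS(v) is a 2-(v, 3, 1) BIBD: block size k = 3, λ = 1.
Replication: r(k − 1) = λ(v − 1) ⇒ r·2 = 1855 − 1 = 1854 ⇒ r = 927.
Block count: b = v(v − 1)/6 = 1855·1854/6 = 3439170/6 = 573195.

r = 927, b = 573195.


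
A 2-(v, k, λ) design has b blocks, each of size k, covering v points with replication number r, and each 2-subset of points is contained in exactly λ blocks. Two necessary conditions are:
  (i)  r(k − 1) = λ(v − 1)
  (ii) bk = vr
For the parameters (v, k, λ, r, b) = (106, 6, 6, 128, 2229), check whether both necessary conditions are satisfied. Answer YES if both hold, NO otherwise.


Condition (i): r(k − 1) = 128·5 = 640; λ(v − 1) = 6·105 = 630. Match? NO.
Condition (ii): bk = 2229·6 = 13374; vr = 106·128 = 13568. Match? NO.
Both conditions hold? NO.

NO


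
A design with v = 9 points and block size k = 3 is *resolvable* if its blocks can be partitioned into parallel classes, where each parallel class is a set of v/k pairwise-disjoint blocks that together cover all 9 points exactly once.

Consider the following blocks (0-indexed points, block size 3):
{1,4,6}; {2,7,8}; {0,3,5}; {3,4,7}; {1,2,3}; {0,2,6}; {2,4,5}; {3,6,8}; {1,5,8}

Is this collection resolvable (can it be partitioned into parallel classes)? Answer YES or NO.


v = 9, block size k = 3, number of blocks = 9.
For resolvability, blocks must partition into parallel classes of size v/k = 3.
Total blocks must therefore be a multiple of 3: 9 = 3·3 + 0 ⇒ divisible ✓.
Consider block {1,2,3}. It intersects every other block in the collection, so no parallel class of size 3 can contain it.
Since every block must belong to some parallel class in a resolution, the collection cannot be partitioned into parallel classes.
Resolvable? NO.

NO


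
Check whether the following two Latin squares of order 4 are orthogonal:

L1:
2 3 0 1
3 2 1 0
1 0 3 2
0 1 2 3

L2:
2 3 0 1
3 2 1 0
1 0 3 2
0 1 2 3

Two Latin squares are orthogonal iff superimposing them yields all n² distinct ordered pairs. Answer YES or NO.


Form the n² = 16 superimposed pairs (L1[i][j], L2[i][j]), row by row (rows and columns indexed from 0):
row 0: (2,2) (3,3) (0,0) (1,1)
row 1: (3,3) (2,2) (1,1) (0,0)
row 2: (1,1) (0,0) (3,3) (2,2)
row 3: (0,0) (1,1) (2,2) (3,3)
Orthogonality requires all 16 pairs distinct.
But the pair (3,3) repeats: cell (0,1) has L1 = 3, L2 = 3, and cell (1,0) has L1 = 3, L2 = 3.
A repeated pair means some other pair never occurs (only 4 distinct pairs out of 16), so the squares are not orthogonal.
Conclusion: NO.

NO


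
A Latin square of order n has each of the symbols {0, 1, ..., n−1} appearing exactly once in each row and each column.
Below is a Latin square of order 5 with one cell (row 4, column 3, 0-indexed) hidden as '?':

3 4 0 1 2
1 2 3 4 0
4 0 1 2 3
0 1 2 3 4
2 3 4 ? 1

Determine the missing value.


Row 4 contains symbols [1, 2, 3, 4] — missing [0].
Column 3 contains symbols [1, 2, 3, 4] — missing [0].
The missing symbol must appear in both missing sets; intersection = [0].
Therefore the hidden value is 0.

Missing value = 0.


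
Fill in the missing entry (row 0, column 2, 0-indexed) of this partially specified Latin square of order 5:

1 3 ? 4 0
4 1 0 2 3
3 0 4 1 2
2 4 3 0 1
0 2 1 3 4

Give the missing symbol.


Row 0 contains symbols [0, 1, 3, 4] — missing [2].
Column 2 contains symbols [0, 1, 3, 4] — missing [2].
The missing symbol must appear in both missing sets; intersection = [2].
Therefore the hidden value is 2.

Missing value = 2.


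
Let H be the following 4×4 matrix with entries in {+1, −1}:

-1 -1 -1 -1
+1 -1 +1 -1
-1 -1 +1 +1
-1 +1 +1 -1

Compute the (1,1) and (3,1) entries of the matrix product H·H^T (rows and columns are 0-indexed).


Row 1 of H: [1, -1, 1, -1].
Row 3 of H: [-1, 1, 1, -1].
(H·H^T)[1][1] = Σ_j H[1][j]·H[1][j] = (1)² + (-1)² + (1)² + (-1)² = 1 + 1 + 1 + 1 = 4.
(H·H^T)[3][1] = Σ_j H[3][j]·H[1][j] = (-1)·(1) + (1)·(-1) + (1)·(1) + (-1)·(-1) = -1 + -1 + 1 + 1 = 0.
So rows 3 and 1 are orthogonal; the diagonal entry equals n = 4.

(1,1) entry = 4; (3,1) entry = 0.


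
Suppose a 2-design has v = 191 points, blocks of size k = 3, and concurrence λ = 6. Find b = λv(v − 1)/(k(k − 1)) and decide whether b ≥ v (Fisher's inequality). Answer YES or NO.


r = λ(v − 1)/(k − 1) = 6·190/2 = 570.
b = vr/k = 191·570/3 = 36290.
Fisher's inequality: b ≥ v ⇔ 36290 ≥ 191? YES.

YES


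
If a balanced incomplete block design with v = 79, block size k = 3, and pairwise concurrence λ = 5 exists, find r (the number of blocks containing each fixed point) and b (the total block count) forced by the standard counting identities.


Any 2-(v, k, λ) BIBD satisfies two necessary conditions:
  (i)  Each point sits in r blocks, and counting incidences through any fixed point gives r(k − 1) = λ(v − 1), so r = λ(v − 1)/(k − 1).
  (ii) Total incidences bk = vr, so b = vr/k.
Step 1: r = λ(v − 1)/(k − 1) = 5·(79 − 1)/(3 − 1) = 5·78/2 = 390/2 = 195.
Step 2: b = vr/k = 79·195/3 = 15405/3 = 5135.
Check integrality: r = 195 ∈ Z ✓, b = 5135 ∈ Z ✓.
(These identities are necessary conditions: they determine r and b for any design with these parameters, but do not by themselves prove that one exists.)

r = 195, b = 5135.


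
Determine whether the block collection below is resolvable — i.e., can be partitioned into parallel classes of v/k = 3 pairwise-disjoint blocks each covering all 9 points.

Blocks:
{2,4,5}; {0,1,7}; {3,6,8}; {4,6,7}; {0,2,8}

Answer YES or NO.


v = 9, block size k = 3, number of blocks = 5.
For resolvability, blocks must partition into parallel classes of size v/k = 3.
Total blocks must therefore be a multiple of 3: 5 = 3·1 + 2 ⇒ not divisible ✗.
Resolvable? NO.

NO


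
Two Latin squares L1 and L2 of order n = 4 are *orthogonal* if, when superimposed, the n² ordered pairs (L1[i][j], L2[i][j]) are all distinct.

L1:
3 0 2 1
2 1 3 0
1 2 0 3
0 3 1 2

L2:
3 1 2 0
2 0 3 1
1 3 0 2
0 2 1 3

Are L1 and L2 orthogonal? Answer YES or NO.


Form the n² = 16 superimposed pairs (L1[i][j], L2[i][j]), row by row (rows and columns indexed from 0):
row 0: (3,3) (0,1) (2,2) (1,0)
row 1: (2,2) (1,0) (3,3) (0,1)
row 2: (1,1) (2,3) (0,0) (3,2)
row 3: (0,0) (3,2) (1,1) (2,3)
Orthogonality requires all 16 pairs distinct.
But the pair (2,2) repeats: cell (0,2) has L1 = 2, L2 = 2, and cell (1,0) has L1 = 2, L2 = 2.
A repeated pair means some other pair never occurs (only 8 distinct pairs out of 16), so the squares are not orthogonal.
Conclusion: NO.

NO


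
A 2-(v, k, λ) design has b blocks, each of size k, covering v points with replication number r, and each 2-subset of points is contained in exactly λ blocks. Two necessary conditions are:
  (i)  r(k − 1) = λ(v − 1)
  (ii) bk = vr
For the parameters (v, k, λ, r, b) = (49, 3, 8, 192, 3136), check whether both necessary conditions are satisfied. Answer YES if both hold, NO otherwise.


Condition (i): r(k − 1) = 192·2 = 384; λ(v − 1) = 8·48 = 384. Match? YES.
Condition (ii): bk = 3136·3 = 9408; vr = 49·192 = 9408. Match? YES.
Both conditions hold? YES.

YES


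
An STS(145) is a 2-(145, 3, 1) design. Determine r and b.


An STS(v) is a 2-(v, 3, 1) BIBD: block size k = 3, λ = 1.
Replication: r(k − 1) = λ(v − 1) ⇒ r·2 = 145 − 1 = 144 ⇒ r = 72.
Block count: bk = vr ⇒ b·3 = 145·72 = 10440 ⇒ b = 3480.

r = 72, b = 3480.


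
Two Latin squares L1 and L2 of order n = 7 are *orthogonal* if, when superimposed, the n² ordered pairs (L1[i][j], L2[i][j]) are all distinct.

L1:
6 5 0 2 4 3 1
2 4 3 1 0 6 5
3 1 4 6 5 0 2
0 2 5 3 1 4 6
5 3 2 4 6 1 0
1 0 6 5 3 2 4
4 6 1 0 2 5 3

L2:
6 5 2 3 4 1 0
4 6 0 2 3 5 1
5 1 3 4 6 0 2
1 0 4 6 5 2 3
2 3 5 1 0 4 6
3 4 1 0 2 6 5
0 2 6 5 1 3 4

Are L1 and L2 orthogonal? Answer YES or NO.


Form the n² = 49 superimposed pairs (L1[i][j], L2[i][j]), row by row (rows and columns indexed from 0):
row 0: (6,6) (5,5) (0,2) (2,3) (4,4) (3,1) (1,0)
row 1: (2,4) (4,6) (3,0) (1,2) (0,3) (6,5) (5,1)
row 2: (3,5) (1,1) (4,3) (6,4) (5,6) (0,0) (2,2)
row 3: (0,1) (2,0) (5,4) (3,6) (1,5) (4,2) (6,3)
row 4: (5,2) (3,3) (2,5) (4,1) (6,0) (1,4) (0,6)
row 5: (1,3) (0,4) (6,1) (5,0) (3,2) (2,6) (4,5)
row 6: (4,0) (6,2) (1,6) (0,5) (2,1) (5,3) (3,4)
Orthogonality requires all 49 pairs distinct.
Check by first coordinate: for each symbol s of L1, list the L2 entries in the n cells where L1 = s; they must all differ.
  L1 = 0: L2 entries (in reading order) 2, 3, 0, 1, 6, 4, 5 — all 7 distinct ✓
  L1 = 1: L2 entries (in reading order) 0, 2, 1, 5, 4, 3, 6 — all 7 distinct ✓
  L1 = 2: L2 entries (in reading order) 3, 4, 2, 0, 5, 6, 1 — all 7 distinct ✓
  L1 = 3: L2 entries (in reading order) 1, 0, 5, 6, 3, 2, 4 — all 7 distinct ✓
  L1 = 4: L2 entries (in reading order) 4, 6, 3, 2, 1, 5, 0 — all 7 distinct ✓
  L1 = 5: L2 entries (in reading order) 5, 1, 6, 4, 2, 0, 3 — all 7 distinct ✓
  L1 = 6: L2 entries (in reading order) 6, 5, 4, 3, 0, 1, 2 — all 7 distinct ✓
Every symbol of L1 meets every symbol of L2 exactly once, so all 49 pairs are distinct (49 of 49).
Conclusion: YES.

YES


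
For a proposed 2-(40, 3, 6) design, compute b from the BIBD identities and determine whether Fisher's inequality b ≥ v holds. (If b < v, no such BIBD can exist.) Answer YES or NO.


b = λv(v − 1)/(k(k − 1)) = 6·40·39/(3·2) = 9360/6 = 1560.
Compare with v = 40: b ≥ v, so Fisher's inequality holds.

YES


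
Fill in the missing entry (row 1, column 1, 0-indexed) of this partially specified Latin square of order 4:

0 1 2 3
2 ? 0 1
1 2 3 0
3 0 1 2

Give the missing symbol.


Row 1 contains symbols [0, 1, 2] — missing [3].
Column 1 contains symbols [0, 1, 2] — missing [3].
The missing symbol must appear in both missing sets; intersection = [3].
Therefore the hidden value is 3.

Missing value = 3.


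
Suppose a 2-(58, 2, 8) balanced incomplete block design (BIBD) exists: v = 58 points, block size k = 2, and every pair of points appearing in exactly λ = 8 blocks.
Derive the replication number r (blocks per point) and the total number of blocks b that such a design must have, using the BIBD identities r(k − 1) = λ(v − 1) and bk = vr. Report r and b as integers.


Any 2-(v, k, λ) BIBD satisfies two necessary conditions:
  (i)  Each point sits in r blocks, and counting incidences through any fixed point gives r(k − 1) = λ(v − 1), so r = λ(v − 1)/(k − 1).
  (ii) Total incidences bk = vr, so b = vr/k.
Step 1: r = λ(v − 1)/(k − 1) = 8·(58 − 1)/(2 − 1) = 8·57/1 = 456/1 = 456.
Step 2: b = vr/k = 58·456/2 = 26448/2 = 13224.
Check integrality: r = 456 ∈ Z ✓, b = 13224 ∈ Z ✓.
(These identities are necessary conditions: they determine r and b for any design with these parameters, but do not by themselves prove that one exists.)

r = 456, b = 13224.


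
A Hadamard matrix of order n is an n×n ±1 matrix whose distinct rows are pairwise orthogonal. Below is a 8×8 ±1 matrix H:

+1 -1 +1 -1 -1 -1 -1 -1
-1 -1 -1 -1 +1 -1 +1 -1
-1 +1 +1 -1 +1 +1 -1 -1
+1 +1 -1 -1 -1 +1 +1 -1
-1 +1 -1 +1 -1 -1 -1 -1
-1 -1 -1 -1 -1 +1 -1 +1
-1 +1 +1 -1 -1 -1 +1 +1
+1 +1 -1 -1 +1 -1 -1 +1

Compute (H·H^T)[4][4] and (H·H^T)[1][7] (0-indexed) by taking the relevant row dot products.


Row 1 of H: [-1, -1, -1, -1, 1, -1, 1, -1].
Row 4 of H: [-1, 1, -1, 1, -1, -1, -1, -1].
Row 7 of H: [1, 1, -1, -1, 1, -1, -1, 1].
(H·H^T)[4][4] = Σ_j H[4][j]·H[4][j] = (-1)² + (1)² + (-1)² + (1)² + (-1)² + (-1)² + (-1)² + (-1)² = 1 + 1 + 1 + 1 + 1 + 1 + 1 + 1 = 8.
(H·H^T)[1][7] = Σ_j H[1][j]·H[7][j] = (-1)·(1) + (-1)·(1) + (-1)·(-1) + (-1)·(-1) + (1)·(1) + (-1)·(-1) + (1)·(-1) + (-1)·(1) = -1 + -1 + 1 + 1 + 1 + 1 + -1 + -1 = 0.
So rows 1 and 7 are orthogonal; the diagonal entry equals n = 8.

(4,4) entry = 8; (1,7) entry = 0.


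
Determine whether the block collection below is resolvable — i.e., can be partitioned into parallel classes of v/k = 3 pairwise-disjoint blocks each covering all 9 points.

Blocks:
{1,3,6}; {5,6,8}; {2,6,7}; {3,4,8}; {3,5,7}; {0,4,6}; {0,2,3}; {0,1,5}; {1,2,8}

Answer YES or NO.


v = 9, block size k = 3, number of blocks = 9.
For resolvability, blocks must partition into parallel classes of size v/k = 3.
Total blocks must therefore be a multiple of 3: 9 = 3·3 + 0 ⇒ divisible ✓.
Consider block {1,3,6}. It intersects every other block in the collection, so no parallel class of size 3 can contain it.
Since every block must belong to some parallel class in a resolution, the collection cannot be partitioned into parallel classes.
Resolvable? NO.

NO


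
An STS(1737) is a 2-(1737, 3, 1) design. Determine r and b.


An STS(v) is a 2-(v, 3, 1) BIBD: block size k = 3, λ = 1.
Replication: r(k − 1) = λ(v − 1) ⇒ r·2 = 1737 − 1 = 1736 ⇒ r = 868.
Block count: b = v(v − 1)/6 = 1737·1736/6 = 3015432/6 = 502572.
(Check via bk = vr: 502572·3 = 1507716 = 1737·868 = 1507716 ✓.)

r = 868, b = 502572.


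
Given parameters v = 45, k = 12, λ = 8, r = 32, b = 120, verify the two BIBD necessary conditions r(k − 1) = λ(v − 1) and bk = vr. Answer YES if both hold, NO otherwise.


Condition (i): r(k − 1) = 32·11 = 352; λ(v − 1) = 8·44 = 352. Match? YES.
Condition (ii): bk = 120·12 = 1440; vr = 45·32 = 1440. Match? YES.
Both conditions hold? YES.

YES


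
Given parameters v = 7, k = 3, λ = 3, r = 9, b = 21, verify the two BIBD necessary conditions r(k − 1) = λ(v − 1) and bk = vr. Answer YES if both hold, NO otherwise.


Condition (i): r(k − 1) = 9·2 = 18; λ(v − 1) = 3·6 = 18. Match? YES.
Condition (ii): bk = 21·3 = 63; vr = 7·9 = 63. Match? YES.
Both conditions hold? YES.

YES


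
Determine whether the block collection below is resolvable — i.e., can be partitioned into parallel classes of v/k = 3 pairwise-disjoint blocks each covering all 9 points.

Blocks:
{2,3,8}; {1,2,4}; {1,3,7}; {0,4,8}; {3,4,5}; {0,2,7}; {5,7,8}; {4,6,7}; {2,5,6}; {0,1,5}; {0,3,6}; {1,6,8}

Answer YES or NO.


v = 9, block size k = 3, number of blocks = 12.
For resolvability, blocks must partition into parallel classes of size v/k = 3.
Total blocks must therefore be a multiple of 3: 12 = 3·4 + 0 ⇒ divisible ✓.
Greedy packing gives 4 candidate class(es). Each should be a full parallel class (size 3, covers all 9 points).
  Class 1 (3 blocks): {2,3,8}; {4,6,7}; {0,1,5}. Points covered: [0, 1, 2, 3, 4, 5, 6, 7, 8].
  Class 2 (3 blocks): {1,2,4}; {5,7,8}; {0,3,6}. Points covered: [0, 1, 2, 3, 4, 5, 6, 7, 8].
  Class 3 (3 blocks): {1,3,7}; {0,4,8}; {2,5,6}. Points covered: [0, 1, 2, 3, 4, 5, 6, 7, 8].
  Class 4 (3 blocks): {3,4,5}; {0,2,7}; {1,6,8}. Points covered: [0, 1, 2, 3, 4, 5, 6, 7, 8].
All classes full (size 3)? YES. All classes cover every point? YES.
Resolvable? YES.

YES
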